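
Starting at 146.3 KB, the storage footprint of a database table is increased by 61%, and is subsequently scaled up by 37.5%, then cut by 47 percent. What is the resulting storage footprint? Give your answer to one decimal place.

After the 61% increase: 146.3 × 1.61 = 235.543.
37.5% increase: 235.543 × 1.375 = 323.871625.
After the 47% decrease: 323.871625 × 0.53 = 171.65196125 ≈ 171.7.

171.7 KB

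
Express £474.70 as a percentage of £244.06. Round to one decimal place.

£474.70 ÷ £244.06 ≈ 194.5%.

194.5%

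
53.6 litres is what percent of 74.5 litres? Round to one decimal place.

71.9%

53.6 litres ÷ 74.5 litres ≈ 71.9%.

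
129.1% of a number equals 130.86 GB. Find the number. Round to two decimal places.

130.86 GB ÷ 1.291 ≈ 101.36 GB.

101.36 GB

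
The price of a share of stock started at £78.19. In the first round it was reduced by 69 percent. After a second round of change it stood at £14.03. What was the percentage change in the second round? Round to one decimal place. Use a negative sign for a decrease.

After the first round: £78.19 × 0.31 = £24.2389.
Second-round multiplier: £14.03 ÷ £24.2389 ≈ 0.57882.
That is a change of -42.1%.

-42.1%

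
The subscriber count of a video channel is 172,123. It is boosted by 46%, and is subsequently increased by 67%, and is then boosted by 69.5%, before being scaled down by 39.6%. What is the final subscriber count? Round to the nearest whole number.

429,650

Apply the 46% increase: 172,123 × 1.46 = 251299.58.
67% increase: 251299.58 × 1.67 = 419670.2986.
69.5% increase: 419670.2986 × 1.695 = 711341.156127.
39.6% decrease: 711341.156127 × 0.604 = 429650.058300708 ≈ 429,650.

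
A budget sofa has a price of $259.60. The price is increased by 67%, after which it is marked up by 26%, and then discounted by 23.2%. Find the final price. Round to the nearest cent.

$419.52

Apply the 67% increase: $259.60 × 1.67 = $433.532.
Apply the 26% increase: $433.532 × 1.26 = $546.25032.
After the 23.2% decrease: $546.25032 × 0.768 = $419.52024576 ≈ $419.52.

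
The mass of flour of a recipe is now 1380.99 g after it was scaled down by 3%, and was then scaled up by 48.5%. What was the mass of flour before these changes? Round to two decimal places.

958.72 g

Undoing the 48.5% increase: 1380.99 ÷ 1.485 ≈ 929.959596.
Undoing the 3% decrease: 929.959596 ÷ 0.97 ≈ 958.72 g.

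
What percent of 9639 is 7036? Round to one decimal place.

73.0%

7036 ÷ 9639 ≈ 73.0%.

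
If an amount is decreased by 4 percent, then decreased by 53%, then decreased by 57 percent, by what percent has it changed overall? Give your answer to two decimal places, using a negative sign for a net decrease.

A 4% decrease multiplies by 0.96.
Then a 53% decrease: 0.96 × 0.47 = 0.4512.
Then a 57% decrease: 0.4512 × 0.43 = 0.194016.
Overall factor 0.194016, i.e. -80.60%.

-80.60%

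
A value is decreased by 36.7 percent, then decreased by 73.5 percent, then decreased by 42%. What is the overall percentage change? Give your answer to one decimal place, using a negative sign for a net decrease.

-90.3%

A 36.7% decrease multiplies by 0.633.
Then a 73.5% decrease: 0.633 × 0.265 = 0.167745.
Then a 42% decrease: 0.167745 × 0.58 = 0.0972921.
Overall factor 0.0972921, i.e. -90.3%.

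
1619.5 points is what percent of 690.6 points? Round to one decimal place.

234.5%

1619.5 points ÷ 690.6 points ≈ 234.5%.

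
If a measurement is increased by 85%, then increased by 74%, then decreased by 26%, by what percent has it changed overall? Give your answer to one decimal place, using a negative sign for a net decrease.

138.2%

The combined multiplier is 1.85 × 1.74 × 0.74 = 2.38206.
That corresponds to an increase of 138.2%.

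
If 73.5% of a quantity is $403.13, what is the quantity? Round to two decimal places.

$548.48

$403.13 ÷ 0.735 ≈ $548.48.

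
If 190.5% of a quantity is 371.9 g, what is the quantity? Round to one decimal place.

371.9 g ÷ 1.905 ≈ 195.2 g.

195.2 g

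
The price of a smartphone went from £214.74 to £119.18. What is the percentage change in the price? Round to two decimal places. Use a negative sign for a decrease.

-44.50%

Change: £119.18 − £214.74 = -£95.56.
Relative to the original: -£95.56 ÷ £214.74 ≈ -44.50%.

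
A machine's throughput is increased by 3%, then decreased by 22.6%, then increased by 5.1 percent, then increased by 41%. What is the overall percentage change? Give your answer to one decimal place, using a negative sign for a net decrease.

18.1%

The combined multiplier is 1.03 × 0.774 × 1.051 × 1.41 = 1.1814082902.
That corresponds to an increase of 18.1%.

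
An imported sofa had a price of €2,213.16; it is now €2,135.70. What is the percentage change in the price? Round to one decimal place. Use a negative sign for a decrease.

-3.5%

Change: €2,135.70 − €2,213.16 = -€77.46.
Relative to the original: -€77.46 ÷ €2,213.16 ≈ -3.5%.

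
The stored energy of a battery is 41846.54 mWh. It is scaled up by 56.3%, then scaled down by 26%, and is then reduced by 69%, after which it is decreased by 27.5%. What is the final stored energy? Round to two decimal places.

10878.02 mWh

Each change multiplies by a factor: 1.563 × 0.74 × 0.31 × 0.725 = 0.259950345.
41846.54 × 0.259950345 = 10878.0225100563 ≈ 10878.02.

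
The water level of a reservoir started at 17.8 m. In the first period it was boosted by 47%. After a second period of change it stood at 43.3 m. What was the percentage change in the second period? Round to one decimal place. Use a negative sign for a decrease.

After the first period: 17.8 × 1.47 = 26.166.
Second-period multiplier: 43.3 ÷ 26.166 ≈ 1.65482.
That is a change of 65.5%.

65.5%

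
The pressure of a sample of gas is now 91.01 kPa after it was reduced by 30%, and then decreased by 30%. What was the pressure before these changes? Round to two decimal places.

Undoing the 30% decrease: 91.01 ÷ 0.7 ≈ 130.014286.
Undoing the 30% decrease: 130.014286 ÷ 0.7 ≈ 185.73 kPa.

185.73 kPa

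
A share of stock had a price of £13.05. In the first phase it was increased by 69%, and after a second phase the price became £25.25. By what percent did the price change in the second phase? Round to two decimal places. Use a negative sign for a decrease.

14.49%

After the first phase: £13.05 × 1.69 = £22.0545.
Second-phase multiplier: £25.25 ÷ £22.0545 ≈ 1.144891.
That is a change of 14.49%.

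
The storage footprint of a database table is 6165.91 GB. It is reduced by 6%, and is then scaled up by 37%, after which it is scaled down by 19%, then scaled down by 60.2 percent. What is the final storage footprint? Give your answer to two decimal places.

Each change multiplies by a factor: 0.94 × 1.37 × 0.81 × 0.398 = 0.415160964.
6165.91 × 0.415160964 = 2559.84513953724 ≈ 2559.85.

2559.85 GB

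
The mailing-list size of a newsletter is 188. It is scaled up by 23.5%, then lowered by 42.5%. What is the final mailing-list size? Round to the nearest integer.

23.5% increase: 188 × 1.235 = 232.18.
After the 42.5% decrease: 232.18 × 0.575 = 133.5035 ≈ 134.

134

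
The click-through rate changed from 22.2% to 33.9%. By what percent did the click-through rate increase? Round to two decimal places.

52.70%

The change is 33.9 − 22.2 = 11.7 percentage points.
Relative to the original 22.2%, that is 11.7 ÷ 22.2 ≈ 52.70%.
So the click-through rate rose by 52.70%.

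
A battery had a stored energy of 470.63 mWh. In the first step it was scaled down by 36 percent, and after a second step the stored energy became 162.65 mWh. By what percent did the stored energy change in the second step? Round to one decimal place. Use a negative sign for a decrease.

After the first step: 470.63 × 0.64 = 301.2032.
Second-step multiplier: 162.65 ÷ 301.2032 ≈ 0.54.
That is a change of -46.0%.

-46.0%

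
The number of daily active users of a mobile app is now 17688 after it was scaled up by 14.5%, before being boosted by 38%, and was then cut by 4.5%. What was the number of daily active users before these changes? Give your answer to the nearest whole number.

The overall multiplier applied was 1.145 × 1.38 × 0.955 = 1.5089955.
So the original number of daily active users was 17688 ÷ 1.5089955 ≈ 11722.

11722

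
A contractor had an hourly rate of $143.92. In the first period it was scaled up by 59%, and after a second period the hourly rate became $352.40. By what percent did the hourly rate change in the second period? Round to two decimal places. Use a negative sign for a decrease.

54.00%

After the first period: $143.92 × 1.59 = $228.8328.
Second-period multiplier: $352.40 ÷ $228.8328 ≈ 1.539989.
That is a change of 54.00%.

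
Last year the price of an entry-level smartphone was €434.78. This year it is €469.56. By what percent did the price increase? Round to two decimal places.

8.00%

Change: €469.56 − €434.78 = €34.78.
Relative to the original: €34.78 ÷ €434.78 ≈ 8.00%.
So the price increased by 8.00%.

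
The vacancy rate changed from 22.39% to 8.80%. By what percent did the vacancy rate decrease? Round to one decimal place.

60.7%

The change is 8.80 − 22.39 = -13.59 percentage points.
Relative to the original 22.39%, that is -13.59 ÷ 22.39 ≈ -60.7%.
So the vacancy rate fell by 60.7%.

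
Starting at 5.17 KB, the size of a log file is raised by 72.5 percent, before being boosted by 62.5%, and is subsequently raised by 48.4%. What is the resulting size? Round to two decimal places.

72.5% increase: 5.17 × 1.725 = 8.91825.
62.5% increase: 8.91825 × 1.625 = 14.49215625.
48.4% increase: 14.49215625 × 1.484 = 21.506359875 ≈ 21.51.

21.51 KB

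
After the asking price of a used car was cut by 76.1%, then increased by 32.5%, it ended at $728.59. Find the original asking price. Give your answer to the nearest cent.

The overall multiplier applied was 0.239 × 1.325 = 0.316675.
So the original asking price was $728.59 ÷ 0.316675 ≈ $2300.75.

$2300.75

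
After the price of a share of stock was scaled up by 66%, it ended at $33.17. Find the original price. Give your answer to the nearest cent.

The overall multiplier applied was 1.66.
So the original price was $33.17 ÷ 1.66 ≈ $19.98.

$19.98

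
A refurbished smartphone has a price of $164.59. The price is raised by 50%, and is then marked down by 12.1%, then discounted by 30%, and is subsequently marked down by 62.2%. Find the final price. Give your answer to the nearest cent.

$57.42

Each change multiplies by a factor: 1.5 × 0.879 × 0.7 × 0.378 = 0.3488751.
$164.59 × 0.3488751 = $57.421352709 ≈ $57.42.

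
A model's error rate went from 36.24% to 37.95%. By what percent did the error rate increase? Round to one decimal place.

The change is 37.95 − 36.24 = 1.71 percentage points.
Relative to the original 36.24%, that is 1.71 ÷ 36.24 ≈ 4.7%.
So the error rate rose by 4.7%.

4.7%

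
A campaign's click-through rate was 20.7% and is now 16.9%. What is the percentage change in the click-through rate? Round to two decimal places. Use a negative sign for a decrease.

The change is 16.9 − 20.7 = -3.8 percentage points.
Relative to the original 20.7%, that is -3.8 ÷ 20.7 ≈ -18.36%.

-18.36%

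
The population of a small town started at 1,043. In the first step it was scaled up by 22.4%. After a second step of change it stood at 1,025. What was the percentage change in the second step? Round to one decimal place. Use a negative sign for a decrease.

After the first step: 1,043 × 1.224 = 1276.632.
Second-step multiplier: 1,025 ÷ 1276.632 ≈ 0.80289.
That is a change of -19.7%.

-19.7%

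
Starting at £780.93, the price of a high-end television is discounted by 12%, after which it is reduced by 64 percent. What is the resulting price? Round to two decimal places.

Apply the 12% decrease: £780.93 × 0.88 = £687.2184.
Apply the 64% decrease: £687.2184 × 0.36 = £247.398624 ≈ £247.40.

£247.40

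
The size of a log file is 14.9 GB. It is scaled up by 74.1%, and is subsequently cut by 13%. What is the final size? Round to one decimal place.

Apply the 74.1% increase: 14.9 × 1.741 = 25.9409.
13% decrease: 25.9409 × 0.87 = 22.568583 ≈ 22.6.

22.6 GB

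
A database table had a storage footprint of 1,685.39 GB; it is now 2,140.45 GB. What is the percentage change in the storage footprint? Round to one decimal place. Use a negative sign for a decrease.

Change: 2,140.45 − 1,685.39 = 455.06.
Relative to the original: 455.06 ÷ 1,685.39 ≈ 27.0%.

27.0%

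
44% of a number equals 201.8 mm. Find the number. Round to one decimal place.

201.8 mm ÷ 0.44 ≈ 458.6 mm.

458.6 mm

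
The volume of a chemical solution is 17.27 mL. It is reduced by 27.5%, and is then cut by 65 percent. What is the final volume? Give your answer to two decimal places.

After the 27.5% decrease: 17.27 × 0.725 = 12.52075.
After the 65% decrease: 12.52075 × 0.35 = 4.3822625 ≈ 4.38.

4.38 mL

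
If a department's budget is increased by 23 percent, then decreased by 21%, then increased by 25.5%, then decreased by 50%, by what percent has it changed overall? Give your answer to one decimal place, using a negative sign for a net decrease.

-39.0%

The combined multiplier is 1.23 × 0.79 × 1.255 × 0.5 = 0.60974175.
That corresponds to a decrease of 39.0%.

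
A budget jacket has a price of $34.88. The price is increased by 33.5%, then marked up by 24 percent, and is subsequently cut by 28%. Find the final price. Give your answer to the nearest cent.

$41.57

After the 33.5% increase: $34.88 × 1.335 = $46.5648.
24% increase: $46.5648 × 1.24 = $57.740352.
28% decrease: $57.740352 × 0.72 = $41.57305344 ≈ $41.57.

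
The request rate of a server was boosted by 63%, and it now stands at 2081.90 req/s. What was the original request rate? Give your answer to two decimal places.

1277.24 req/s

The overall multiplier applied was 1.63.
So the original request rate was 2081.90 ÷ 1.63 ≈ 1277.24 req/s.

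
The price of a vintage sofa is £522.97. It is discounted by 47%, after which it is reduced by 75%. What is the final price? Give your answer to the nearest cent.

Each change multiplies by a factor: 0.53 × 0.25 = 0.1325.
£522.97 × 0.1325 = £69.293525 ≈ £69.29.

£69.29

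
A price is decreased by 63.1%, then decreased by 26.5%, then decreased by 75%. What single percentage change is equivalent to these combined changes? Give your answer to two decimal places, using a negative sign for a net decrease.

-93.22%

The combined multiplier is 0.369 × 0.735 × 0.25 = 0.06780375.
That corresponds to a decrease of 93.22%.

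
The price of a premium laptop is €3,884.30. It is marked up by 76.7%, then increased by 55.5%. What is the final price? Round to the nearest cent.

€10,672.83

Apply the 76.7% increase: €3,884.30 × 1.767 = €6863.5581.
Apply the 55.5% increase: €6863.5581 × 1.555 = €10672.8328455 ≈ €10,672.83.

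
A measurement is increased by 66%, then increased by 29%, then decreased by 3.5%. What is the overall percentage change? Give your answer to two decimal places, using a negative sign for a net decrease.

106.65%

The combined multiplier is 1.66 × 1.29 × 0.965 = 2.066451.
That corresponds to an increase of 106.65%.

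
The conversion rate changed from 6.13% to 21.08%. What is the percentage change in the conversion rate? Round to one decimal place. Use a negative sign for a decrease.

243.9%

The change is 21.08 − 6.13 = 14.95 percentage points.
Relative to the original 6.13%, that is 14.95 ÷ 6.13 ≈ 243.9%.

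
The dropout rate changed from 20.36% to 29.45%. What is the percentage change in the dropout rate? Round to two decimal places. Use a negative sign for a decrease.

44.65%

The change is 29.45 − 20.36 = 9.09 percentage points.
Relative to the original 20.36%, that is 9.09 ÷ 20.36 ≈ 44.65%.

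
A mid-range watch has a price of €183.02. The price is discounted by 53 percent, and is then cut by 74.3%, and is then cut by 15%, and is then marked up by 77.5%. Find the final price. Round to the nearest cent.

53% decrease: €183.02 × 0.47 = €86.0194.
After the 74.3% decrease: €86.0194 × 0.257 = €22.1069858.
15% decrease: €22.1069858 × 0.85 = €18.79093793.
After the 77.5% increase: €18.79093793 × 1.775 = €33.35391482575 ≈ €33.35.

€33.35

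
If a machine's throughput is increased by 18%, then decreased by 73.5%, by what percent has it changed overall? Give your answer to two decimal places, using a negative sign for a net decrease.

-68.73%

An 18% increase multiplies by 1.18.
Then a 73.5% decrease: 1.18 × 0.265 = 0.3127.
Overall factor 0.3127, i.e. -68.73%.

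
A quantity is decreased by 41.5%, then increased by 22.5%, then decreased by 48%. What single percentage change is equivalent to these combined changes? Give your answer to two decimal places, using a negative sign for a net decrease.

-62.74%

The combined multiplier is 0.585 × 1.225 × 0.52 = 0.372645.
That corresponds to a decrease of 62.74%.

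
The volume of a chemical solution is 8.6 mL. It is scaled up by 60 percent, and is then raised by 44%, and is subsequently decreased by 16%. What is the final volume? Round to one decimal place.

16.6 mL

After the 60% increase: 8.6 × 1.6 = 13.76.
44% increase: 13.76 × 1.44 = 19.8144.
Apply the 16% decrease: 19.8144 × 0.84 = 16.644096 ≈ 16.6.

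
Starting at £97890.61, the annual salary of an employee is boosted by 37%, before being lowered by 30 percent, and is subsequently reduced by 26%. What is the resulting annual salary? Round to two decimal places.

£69469.05

37% increase: £97890.61 × 1.37 = £134110.1357.
30% decrease: £134110.1357 × 0.7 = £93877.09499.
Apply the 26% decrease: £93877.09499 × 0.74 = £69469.0502926 ≈ £69469.05.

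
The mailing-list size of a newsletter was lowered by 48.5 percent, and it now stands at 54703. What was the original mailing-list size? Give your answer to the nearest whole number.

106219

The overall multiplier applied was 0.515.
So the original mailing-list size was 54703 ÷ 0.515 ≈ 106219.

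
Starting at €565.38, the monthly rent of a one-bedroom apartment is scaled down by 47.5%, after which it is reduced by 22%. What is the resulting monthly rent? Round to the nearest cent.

€231.52

47.5% decrease: €565.38 × 0.525 = €296.8245.
Apply the 22% decrease: €296.8245 × 0.78 = €231.52311 ≈ €231.52.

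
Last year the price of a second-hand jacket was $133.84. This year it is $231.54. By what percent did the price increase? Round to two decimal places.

Change: $231.54 − $133.84 = $97.70.
Relative to the original: $97.70 ÷ $133.84 ≈ 73.00%.
So the price increased by 73.00%.

73.00%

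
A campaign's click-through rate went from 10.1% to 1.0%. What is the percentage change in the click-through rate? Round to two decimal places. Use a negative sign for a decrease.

The change is 1.0 − 10.1 = -9.1 percentage points.
Relative to the original 10.1%, that is -9.1 ÷ 10.1 ≈ -90.10%.

-90.10%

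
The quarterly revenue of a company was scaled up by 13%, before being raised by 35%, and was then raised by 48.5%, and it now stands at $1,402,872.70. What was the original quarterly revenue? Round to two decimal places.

$619,269.37

The overall multiplier applied was 1.13 × 1.35 × 1.485 = 2.2653675.
So the original quarterly revenue was $1,402,872.70 ÷ 2.2653675 ≈ $619,269.37.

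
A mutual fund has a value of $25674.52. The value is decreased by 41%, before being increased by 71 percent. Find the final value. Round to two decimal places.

Each change multiplies by a factor: 0.59 × 1.71 = 1.0089.
$25674.52 × 1.0089 = $25903.023228 ≈ $25903.02.

$25903.02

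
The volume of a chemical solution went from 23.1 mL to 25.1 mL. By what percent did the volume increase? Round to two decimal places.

8.66%

Change: 25.1 − 23.1 = 2.0.
Relative to the original: 2.0 ÷ 23.1 ≈ 8.66%.
So the volume increased by 8.66%.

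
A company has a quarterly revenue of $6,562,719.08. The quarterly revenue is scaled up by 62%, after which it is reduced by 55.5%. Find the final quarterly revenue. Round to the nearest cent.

After the 62% increase: $6,562,719.08 × 1.62 = $10631604.9096.
After the 55.5% decrease: $10631604.9096 × 0.445 = $4731064.184772 ≈ $4,731,064.18.

$4,731,064.18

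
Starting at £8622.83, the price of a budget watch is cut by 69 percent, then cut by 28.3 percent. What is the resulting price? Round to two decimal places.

69% decrease: £8622.83 × 0.31 = £2673.0773.
Apply the 28.3% decrease: £2673.0773 × 0.717 = £1916.5964241 ≈ £1916.60.

£1916.60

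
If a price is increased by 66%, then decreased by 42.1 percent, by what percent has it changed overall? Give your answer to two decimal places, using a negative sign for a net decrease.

-3.89%

A 66% increase multiplies by 1.66.
Then a 42.1% decrease: 1.66 × 0.579 = 0.96114.
Overall factor 0.96114, i.e. -3.89%.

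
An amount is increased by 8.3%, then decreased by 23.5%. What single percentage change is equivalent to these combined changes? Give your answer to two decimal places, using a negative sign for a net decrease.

The combined multiplier is 1.083 × 0.765 = 0.828495.
That corresponds to a decrease of 17.15%.

-17.15%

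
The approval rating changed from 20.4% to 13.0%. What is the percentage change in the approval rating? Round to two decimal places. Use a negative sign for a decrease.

The change is 13.0 − 20.4 = -7.4 percentage points.
Relative to the original 20.4%, that is -7.4 ÷ 20.4 ≈ -36.27%.

-36.27%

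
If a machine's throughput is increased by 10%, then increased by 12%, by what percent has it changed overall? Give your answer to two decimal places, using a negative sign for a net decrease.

A 10% increase multiplies by 1.1.
Then a 12% increase: 1.1 × 1.12 = 1.232.
Overall factor 1.232, i.e. 23.20%.

23.20%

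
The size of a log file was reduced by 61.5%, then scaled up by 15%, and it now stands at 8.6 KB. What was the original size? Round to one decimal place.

The overall multiplier applied was 0.385 × 1.15 = 0.44275.
So the original size was 8.6 ÷ 0.44275 ≈ 19.4 KB.

19.4 KB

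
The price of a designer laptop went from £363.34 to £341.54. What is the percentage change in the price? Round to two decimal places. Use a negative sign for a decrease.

Change: £341.54 − £363.34 = -£21.80.
Relative to the original: -£21.80 ÷ £363.34 ≈ -6.00%.

-6.00%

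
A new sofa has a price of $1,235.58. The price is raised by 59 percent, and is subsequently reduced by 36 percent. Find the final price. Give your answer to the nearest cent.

59% increase: $1,235.58 × 1.59 = $1964.5722.
36% decrease: $1964.5722 × 0.64 = $1257.326208 ≈ $1,257.33.

$1,257.33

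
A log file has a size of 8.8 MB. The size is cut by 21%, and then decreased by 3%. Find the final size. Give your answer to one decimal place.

6.7 MB

Each change multiplies by a factor: 0.79 × 0.97 = 0.7663.
8.8 × 0.7663 = 6.74344 ≈ 6.7.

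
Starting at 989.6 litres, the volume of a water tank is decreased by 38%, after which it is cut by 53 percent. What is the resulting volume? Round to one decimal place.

Each change multiplies by a factor: 0.62 × 0.47 = 0.2914.
989.6 × 0.2914 = 288.36944 ≈ 288.4.

288.4 litres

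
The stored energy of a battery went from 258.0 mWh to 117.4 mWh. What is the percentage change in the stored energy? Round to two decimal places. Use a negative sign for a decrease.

Change: 117.4 − 258.0 = -140.6.
Relative to the original: -140.6 ÷ 258.0 ≈ -54.50%.

-54.50%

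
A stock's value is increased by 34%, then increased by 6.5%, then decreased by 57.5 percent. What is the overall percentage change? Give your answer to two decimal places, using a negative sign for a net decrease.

A 34% increase multiplies by 1.34.
Then a 6.5% increase: 1.34 × 1.065 = 1.4271.
Then a 57.5% decrease: 1.4271 × 0.425 = 0.6065175.
Overall factor 0.6065175, i.e. -39.35%.

-39.35%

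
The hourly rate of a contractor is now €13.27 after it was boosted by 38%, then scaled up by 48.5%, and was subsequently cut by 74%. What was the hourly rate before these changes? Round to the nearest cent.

The overall multiplier applied was 1.38 × 1.485 × 0.26 = 0.532818.
So the original hourly rate was €13.27 ÷ 0.532818 ≈ €24.91.

€24.91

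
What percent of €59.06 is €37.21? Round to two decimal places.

€37.21 ÷ €59.06 ≈ 63.00%.

63.00%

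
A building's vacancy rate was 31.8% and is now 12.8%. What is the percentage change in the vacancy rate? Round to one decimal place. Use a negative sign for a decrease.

-59.7%

The change is 12.8 − 31.8 = -19.0 percentage points.
Relative to the original 31.8%, that is -19.0 ÷ 31.8 ≈ -59.7%.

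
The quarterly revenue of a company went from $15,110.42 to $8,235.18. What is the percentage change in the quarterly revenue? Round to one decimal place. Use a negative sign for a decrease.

-45.5%

Change: $8,235.18 − $15,110.42 = -$6,875.24.
Relative to the original: -$6,875.24 ÷ $15,110.42 ≈ -45.5%.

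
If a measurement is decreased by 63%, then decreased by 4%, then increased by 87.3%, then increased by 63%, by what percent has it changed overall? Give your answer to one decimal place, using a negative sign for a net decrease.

A 63% decrease multiplies by 0.37.
Then a 4% decrease: 0.37 × 0.96 = 0.3552.
Then an 87.3% increase: 0.3552 × 1.873 = 0.6652896.
Then a 63% increase: 0.6652896 × 1.63 = 1.084422048.
Overall factor 1.084422048, i.e. 8.4%.

8.4%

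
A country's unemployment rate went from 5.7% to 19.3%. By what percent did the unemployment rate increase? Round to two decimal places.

The change is 19.3 − 5.7 = 13.6 percentage points.
Relative to the original 5.7%, that is 13.6 ÷ 5.7 ≈ 238.60%.
So the unemployment rate rose by 238.60%.

238.60%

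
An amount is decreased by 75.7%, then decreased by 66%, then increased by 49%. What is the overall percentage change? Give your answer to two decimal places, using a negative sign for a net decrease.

A 75.7% decrease multiplies by 0.243.
Then a 66% decrease: 0.243 × 0.34 = 0.08262.
Then a 49% increase: 0.08262 × 1.49 = 0.1231038.
Overall factor 0.1231038, i.e. -87.69%.

-87.69%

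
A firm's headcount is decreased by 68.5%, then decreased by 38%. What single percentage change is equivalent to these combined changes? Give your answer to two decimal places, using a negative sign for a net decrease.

-80.47%

The combined multiplier is 0.315 × 0.62 = 0.1953.
That corresponds to a decrease of 80.47%.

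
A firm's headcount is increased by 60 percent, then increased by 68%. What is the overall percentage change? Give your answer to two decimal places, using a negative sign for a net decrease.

168.80%

A 60% increase multiplies by 1.6.
Then a 68% increase: 1.6 × 1.68 = 2.688.
Overall factor 2.688, i.e. 168.80%.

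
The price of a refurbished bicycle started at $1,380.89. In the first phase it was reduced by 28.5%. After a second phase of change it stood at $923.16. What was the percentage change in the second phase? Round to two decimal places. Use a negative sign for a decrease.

-6.50%

After the first phase: $1,380.89 × 0.715 = $987.33635.
Second-phase multiplier: $923.16 ÷ $987.33635 ≈ 0.935001.
That is a change of -6.50%.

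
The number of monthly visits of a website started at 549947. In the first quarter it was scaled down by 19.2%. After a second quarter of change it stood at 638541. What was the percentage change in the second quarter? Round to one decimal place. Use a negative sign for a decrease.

After the first quarter: 549947 × 0.808 = 444357.176.
Second-quarter multiplier: 638541 ÷ 444357.176 ≈ 1.437.
That is a change of 43.7%.

43.7%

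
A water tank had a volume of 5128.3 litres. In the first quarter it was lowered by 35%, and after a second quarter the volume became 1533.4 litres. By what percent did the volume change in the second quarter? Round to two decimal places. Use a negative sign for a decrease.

After the first quarter: 5128.3 × 0.65 = 3333.395.
Second-quarter multiplier: 1533.4 ÷ 3333.395 ≈ 0.460011.
That is a change of -54.00%.

-54.00%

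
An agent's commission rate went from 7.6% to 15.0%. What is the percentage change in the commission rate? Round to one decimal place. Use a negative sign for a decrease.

97.4%

The change is 15.0 − 7.6 = 7.4 percentage points.
Relative to the original 7.6%, that is 7.4 ÷ 7.6 ≈ 97.4%.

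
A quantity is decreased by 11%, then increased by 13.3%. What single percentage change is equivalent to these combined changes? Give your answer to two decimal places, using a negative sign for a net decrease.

The combined multiplier is 0.89 × 1.133 = 1.00837.
That corresponds to an increase of 0.84%.

0.84%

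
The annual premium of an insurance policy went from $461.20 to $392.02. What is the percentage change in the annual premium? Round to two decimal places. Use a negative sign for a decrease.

-15.00%

Change: $392.02 − $461.20 = -$69.18.
Relative to the original: -$69.18 ÷ $461.20 = -15.00%.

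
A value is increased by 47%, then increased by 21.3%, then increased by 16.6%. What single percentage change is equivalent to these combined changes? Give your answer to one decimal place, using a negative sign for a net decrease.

The combined multiplier is 1.47 × 1.213 × 1.166 = 2.07910626.
That corresponds to an increase of 107.9%.

107.9%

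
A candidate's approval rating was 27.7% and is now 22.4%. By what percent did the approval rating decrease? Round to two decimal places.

The change is 22.4 − 27.7 = -5.3 percentage points.
Relative to the original 27.7%, that is -5.3 ÷ 27.7 ≈ -19.13%.
So the approval rating fell by 19.13%.

19.13%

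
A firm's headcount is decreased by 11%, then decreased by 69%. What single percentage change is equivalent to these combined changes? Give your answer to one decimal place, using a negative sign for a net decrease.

-72.4%

An 11% decrease multiplies by 0.89.
Then a 69% decrease: 0.89 × 0.31 = 0.2759.
Overall factor 0.2759, i.e. -72.4%.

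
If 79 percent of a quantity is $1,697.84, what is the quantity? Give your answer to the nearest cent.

$1,697.84 ÷ 0.79 ≈ $2,149.16.

$2,149.16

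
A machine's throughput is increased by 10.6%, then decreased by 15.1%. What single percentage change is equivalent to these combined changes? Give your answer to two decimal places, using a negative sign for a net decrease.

-6.10%

A 10.6% increase multiplies by 1.106.
Then a 15.1% decrease: 1.106 × 0.849 = 0.938994.
Overall factor 0.938994, i.e. -6.10%.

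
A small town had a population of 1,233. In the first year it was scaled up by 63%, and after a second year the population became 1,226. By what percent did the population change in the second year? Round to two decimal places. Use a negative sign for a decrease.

-39.00%

After the first year: 1,233 × 1.63 = 2009.79.
Second-year multiplier: 1,226 ÷ 2009.79 ≈ 0.610014.
That is a change of -39.00%.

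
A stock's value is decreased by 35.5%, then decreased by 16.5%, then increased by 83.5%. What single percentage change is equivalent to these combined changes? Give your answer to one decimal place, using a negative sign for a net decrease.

A 35.5% decrease multiplies by 0.645.
Then a 16.5% decrease: 0.645 × 0.835 = 0.538575.
Then an 83.5% increase: 0.538575 × 1.835 = 0.988285125.
Overall factor 0.988285125, i.e. -1.2%.

-1.2%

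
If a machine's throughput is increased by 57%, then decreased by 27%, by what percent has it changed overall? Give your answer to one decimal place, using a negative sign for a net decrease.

14.6%

A 57% increase multiplies by 1.57.
Then a 27% decrease: 1.57 × 0.73 = 1.1461.
Overall factor 1.1461, i.e. 14.6%.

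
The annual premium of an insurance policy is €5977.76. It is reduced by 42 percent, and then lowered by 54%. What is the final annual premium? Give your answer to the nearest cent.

€1594.87

Apply the 42% decrease: €5977.76 × 0.58 = €3467.1008.
Apply the 54% decrease: €3467.1008 × 0.46 = €1594.866368 ≈ €1594.87.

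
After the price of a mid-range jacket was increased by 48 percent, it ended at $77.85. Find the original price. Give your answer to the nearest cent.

The overall multiplier applied was 1.48.
So the original price was $77.85 ÷ 1.48 ≈ $52.60.

$52.60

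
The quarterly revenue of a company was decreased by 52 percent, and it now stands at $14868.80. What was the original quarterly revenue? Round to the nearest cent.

$30976.67

The overall multiplier applied was 0.48.
So the original quarterly revenue was $14868.80 ÷ 0.48 ≈ $30976.67.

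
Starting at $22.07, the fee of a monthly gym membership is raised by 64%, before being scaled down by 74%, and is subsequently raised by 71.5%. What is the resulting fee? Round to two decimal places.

Apply the 64% increase: $22.07 × 1.64 = $36.1948.
Apply the 74% decrease: $36.1948 × 0.26 = $9.410648.
71.5% increase: $9.410648 × 1.715 = $16.13926132 ≈ $16.14.

$16.14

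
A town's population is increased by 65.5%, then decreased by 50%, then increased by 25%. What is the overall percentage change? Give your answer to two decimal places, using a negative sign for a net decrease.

A 65.5% increase multiplies by 1.655.
Then a 50% decrease: 1.655 × 0.5 = 0.8275.
Then a 25% increase: 0.8275 × 1.25 = 1.034375.
Overall factor 1.034375, i.e. 3.44%.

3.44%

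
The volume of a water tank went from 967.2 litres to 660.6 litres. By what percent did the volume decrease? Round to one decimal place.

Change: 660.6 − 967.2 = -306.6.
Relative to the original: -306.6 ÷ 967.2 ≈ -31.7%.
So the volume decreased by 31.7%.

31.7%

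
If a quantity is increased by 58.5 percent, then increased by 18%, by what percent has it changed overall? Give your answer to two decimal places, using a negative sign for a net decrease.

The combined multiplier is 1.585 × 1.18 = 1.8703.
That corresponds to an increase of 87.03%.

87.03%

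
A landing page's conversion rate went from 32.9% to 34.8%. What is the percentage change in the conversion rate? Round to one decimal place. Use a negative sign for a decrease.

The change is 34.8 − 32.9 = 1.9 percentage points.
Relative to the original 32.9%, that is 1.9 ÷ 32.9 ≈ 5.8%.

5.8%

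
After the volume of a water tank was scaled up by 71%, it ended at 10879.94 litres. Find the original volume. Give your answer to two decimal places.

The overall multiplier applied was 1.71.
So the original volume was 10879.94 ÷ 1.71 ≈ 6362.54 litres.

6362.54 litres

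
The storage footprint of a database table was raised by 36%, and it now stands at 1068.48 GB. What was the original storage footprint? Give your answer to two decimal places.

785.65 GB

The overall multiplier applied was 1.36.
So the original storage footprint was 1068.48 ÷ 1.36 ≈ 785.65 GB.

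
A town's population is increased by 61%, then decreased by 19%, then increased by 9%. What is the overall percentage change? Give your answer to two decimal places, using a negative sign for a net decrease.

42.15%

A 61% increase multiplies by 1.61.
Then a 19% decrease: 1.61 × 0.81 = 1.3041.
Then a 9% increase: 1.3041 × 1.09 = 1.421469.
Overall factor 1.421469, i.e. 42.15%.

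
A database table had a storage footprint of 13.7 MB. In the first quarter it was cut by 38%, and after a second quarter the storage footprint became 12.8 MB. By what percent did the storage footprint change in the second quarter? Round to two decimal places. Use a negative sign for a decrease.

50.69%

After the first quarter: 13.7 × 0.62 = 8.494.
Second-quarter multiplier: 12.8 ÷ 8.494 ≈ 1.506946.
That is a change of 50.69%.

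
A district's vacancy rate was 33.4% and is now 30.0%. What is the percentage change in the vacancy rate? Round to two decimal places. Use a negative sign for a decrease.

-10.18%

The change is 30.0 − 33.4 = -3.4 percentage points.
Relative to the original 33.4%, that is -3.4 ÷ 33.4 ≈ -10.18%.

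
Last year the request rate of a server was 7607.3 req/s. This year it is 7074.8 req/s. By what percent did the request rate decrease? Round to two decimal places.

Change: 7074.8 − 7607.3 = -532.5.
Relative to the original: -532.5 ÷ 7607.3 ≈ -7.00%.
So the request rate decreased by 7.00%.

7.00%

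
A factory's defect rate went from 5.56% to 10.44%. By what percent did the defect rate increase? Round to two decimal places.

The change is 10.44 − 5.56 = 4.88 percentage points.
Relative to the original 5.56%, that is 4.88 ÷ 5.56 ≈ 87.77%.
So the defect rate rose by 87.77%.

87.77%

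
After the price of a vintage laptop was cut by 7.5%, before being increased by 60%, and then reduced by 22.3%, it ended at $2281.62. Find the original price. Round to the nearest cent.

$1984.09

The overall multiplier applied was 0.925 × 1.6 × 0.777 = 1.14996.
So the original price was $2281.62 ÷ 1.14996 ≈ $1984.09.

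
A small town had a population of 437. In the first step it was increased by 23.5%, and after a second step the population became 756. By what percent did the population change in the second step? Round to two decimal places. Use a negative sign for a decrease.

40.08%

After the first step: 437 × 1.235 = 539.695.
Second-step multiplier: 756 ÷ 539.695 ≈ 1.400791.
That is a change of 40.08%.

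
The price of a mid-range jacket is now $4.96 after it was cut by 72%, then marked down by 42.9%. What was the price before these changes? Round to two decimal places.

Undoing the 42.9% decrease: $4.96 ÷ 0.571 ≈ $8.686515.
Undoing the 72% decrease: $8.686515 ÷ 0.28 ≈ $31.02.

$31.02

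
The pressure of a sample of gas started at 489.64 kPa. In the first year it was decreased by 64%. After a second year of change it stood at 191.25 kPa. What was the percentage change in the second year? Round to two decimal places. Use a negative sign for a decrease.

After the first year: 489.64 × 0.36 = 176.2704.
Second-year multiplier: 191.25 ÷ 176.2704 ≈ 1.084981.
That is a change of 8.50%.

8.50%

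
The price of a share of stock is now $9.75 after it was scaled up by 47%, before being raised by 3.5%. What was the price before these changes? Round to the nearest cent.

$6.41

The overall multiplier applied was 1.47 × 1.035 = 1.52145.
So the original price was $9.75 ÷ 1.52145 ≈ $6.41.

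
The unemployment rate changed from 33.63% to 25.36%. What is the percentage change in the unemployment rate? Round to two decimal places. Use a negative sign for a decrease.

-24.59%

The change is 25.36 − 33.63 = -8.27 percentage points.
Relative to the original 33.63%, that is -8.27 ÷ 33.63 ≈ -24.59%.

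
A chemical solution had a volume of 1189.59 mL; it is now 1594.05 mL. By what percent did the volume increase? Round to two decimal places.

Change: 1594.05 − 1189.59 = 404.46.
Relative to the original: 404.46 ÷ 1189.59 ≈ 34.00%.
So the volume increased by 34.00%.

34.00%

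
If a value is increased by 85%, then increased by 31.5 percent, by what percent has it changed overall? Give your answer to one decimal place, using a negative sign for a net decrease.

An 85% increase multiplies by 1.85.
Then a 31.5% increase: 1.85 × 1.315 = 2.43275.
Overall factor 2.43275, i.e. 143.3%.

143.3%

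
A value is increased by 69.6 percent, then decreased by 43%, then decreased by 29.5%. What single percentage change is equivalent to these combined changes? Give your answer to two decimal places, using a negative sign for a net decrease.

-31.85%

A 69.6% increase multiplies by 1.696.
Then a 43% decrease: 1.696 × 0.57 = 0.96672.
Then a 29.5% decrease: 0.96672 × 0.705 = 0.6815376.
Overall factor 0.6815376, i.e. -31.85%.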